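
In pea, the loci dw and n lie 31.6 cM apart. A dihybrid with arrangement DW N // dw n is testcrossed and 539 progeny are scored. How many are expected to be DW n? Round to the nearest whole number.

85

A map distance of 31.6 cM corresponds to a recombination frequency of 0.316.
The F1 is DW N / dw n, so DW n is a recombinant gamete class with expected frequency r/2 = 0.316/2 = 0.1580.
Expected number = 0.1580 × 539 = 85.16 ≈ 85.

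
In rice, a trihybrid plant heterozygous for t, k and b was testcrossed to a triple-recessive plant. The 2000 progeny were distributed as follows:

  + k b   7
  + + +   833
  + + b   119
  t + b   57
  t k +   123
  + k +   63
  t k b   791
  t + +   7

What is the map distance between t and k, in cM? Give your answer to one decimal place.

The two most frequent reciprocal classes, t k b and + + +, are the parental types, so the F1 was t k b / + + +.
The two rarest classes, + k b and t + +, are the double crossovers. Comparing them with the parentals, only the t allele has switched, so t is the middle locus and the order is b – t – k.
Crossovers in the t–k interval produce the single-crossover classes t + b and + k + (57 + 63 = 120) plus the double crossovers (14).
RF(t–k) = (120 + 14) / 2000 = 134/2000 = 0.0670 → 6.7 cM.

6.7 cM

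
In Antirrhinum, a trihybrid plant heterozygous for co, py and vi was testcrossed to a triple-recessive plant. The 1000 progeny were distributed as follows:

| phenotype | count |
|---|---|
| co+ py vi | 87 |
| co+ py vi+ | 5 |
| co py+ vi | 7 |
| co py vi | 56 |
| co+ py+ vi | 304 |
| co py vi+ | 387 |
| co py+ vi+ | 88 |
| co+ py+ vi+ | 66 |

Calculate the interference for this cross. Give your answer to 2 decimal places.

0.52

The two most frequent reciprocal classes, co py vi+ and co+ py+ vi, are the parental types, so the F1 was co py vi+ / co+ py+ vi.
The two rarest classes, co+ py vi+ and co py+ vi, are the double crossovers. Comparing them with the parentals, only the co allele has switched, so co is the middle locus and the order is vi – co – py.
vi–co: (122 + 12)/1000 = 0.1340; co–py: (175 + 12)/1000 = 0.1870.
Expected DCO frequency = 0.1340 × 0.1870 ≈ 0.02506; observed = 12/1000 ≈ 0.01200.
Coefficient of coincidence = 0.01200/0.02506 ≈ 0.48; interference = 1 − 0.48 = 0.52.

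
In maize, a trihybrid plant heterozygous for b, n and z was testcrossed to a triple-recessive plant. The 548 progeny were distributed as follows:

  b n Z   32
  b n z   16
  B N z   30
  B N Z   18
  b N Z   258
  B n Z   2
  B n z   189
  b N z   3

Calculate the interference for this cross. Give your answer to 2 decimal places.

The two most frequent reciprocal classes, b N Z and B n z, are the parental types, so the F1 was b N Z / B n z.
The two rarest classes, b N z and B n Z, are the double crossovers. Comparing them with the parentals, only the z allele has switched, so z is the middle locus and the order is b – z – n.
b–z: (34 + 5)/548 = 0.0712; z–n: (62 + 5)/548 = 0.1223.
Expected DCO frequency = 0.0712 × 0.1223 ≈ 0.00871; observed = 5/548 ≈ 0.00912.
Coefficient of coincidence = 0.00912/0.00871 ≈ 1.05; interference = 1 − 1.05 = -0.05.

-0.05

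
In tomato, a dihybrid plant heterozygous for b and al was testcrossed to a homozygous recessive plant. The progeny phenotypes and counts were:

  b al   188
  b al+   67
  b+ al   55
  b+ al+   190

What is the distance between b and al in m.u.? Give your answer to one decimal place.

The two most frequent classes, b+ al+ (190) and b al (188), are the parental types, so the F1 was b+ al+ / b al.
The recombinant classes are b+ al and b al+: 55 + 67 = 122.
Recombination frequency = 122/500 = 0.2440 ≈ 24.4%, i.e. 24.4 m.u.

24.4 m.u.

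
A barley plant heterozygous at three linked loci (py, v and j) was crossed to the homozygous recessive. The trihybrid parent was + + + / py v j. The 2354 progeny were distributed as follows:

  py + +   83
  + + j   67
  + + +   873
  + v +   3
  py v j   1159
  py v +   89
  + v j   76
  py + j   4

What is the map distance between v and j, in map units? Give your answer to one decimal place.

The two rarest classes, + v + and py + j, are the double crossovers. Comparing them with the parentals, only the v allele has switched, so v is the middle locus and the order is py – v – j.
Crossovers in the v–j interval produce the single-crossover classes + + j and py v + (67 + 89 = 156) plus the double crossovers (7).
RF(v–j) = (156 + 7) / 2354 = 163/2354 = 0.0692 → 6.9 map units.

6.9 map units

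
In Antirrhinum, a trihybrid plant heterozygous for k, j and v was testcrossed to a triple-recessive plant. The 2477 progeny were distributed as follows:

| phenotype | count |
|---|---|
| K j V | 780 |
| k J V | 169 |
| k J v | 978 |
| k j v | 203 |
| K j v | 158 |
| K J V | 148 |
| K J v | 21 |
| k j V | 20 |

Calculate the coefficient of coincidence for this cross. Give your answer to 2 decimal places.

The two most frequent reciprocal classes, K j V and k J v, are the parental types, so the F1 was K j V / k J v.
The two rarest classes, k j V and K J v, are the double crossovers. Comparing them with the parentals, only the k allele has switched, so k is the middle locus and the order is j – k – v.
j–k: (351 + 41)/2477 = 0.1583; k–v: (327 + 41)/2477 = 0.1486.
Expected DCO frequency = 0.1583 × 0.1486 ≈ 0.02352; observed = 41/2477 ≈ 0.01655.
Coefficient of coincidence = 0.01655/0.02352 ≈ 0.70.

0.70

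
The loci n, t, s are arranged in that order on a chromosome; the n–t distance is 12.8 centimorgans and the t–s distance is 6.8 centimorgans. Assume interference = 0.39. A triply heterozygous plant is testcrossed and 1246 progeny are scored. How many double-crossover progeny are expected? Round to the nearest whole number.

Map distances give recombination frequencies of 0.128 and 0.068 for the two intervals.
With interference 0.39 (so coincidence = 0.61), expected double-crossover frequency = 0.128 × 0.068 × 0.61 = 0.00531.
Expected number = 0.00531 × 1246 = 6.62 ≈ 7.

7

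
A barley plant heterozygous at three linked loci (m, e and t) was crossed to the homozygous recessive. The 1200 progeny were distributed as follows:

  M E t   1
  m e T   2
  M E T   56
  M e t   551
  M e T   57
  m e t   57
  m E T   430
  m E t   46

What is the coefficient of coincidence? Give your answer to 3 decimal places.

The two most frequent reciprocal classes, m E T and M e t, are the parental types, so the F1 was m E T / M e t.
The two rarest classes, m e T and M E t, are the double crossovers. Comparing them with the parentals, only the e allele has switched, so e is the middle locus and the order is t – e – m.
t–e: (103 + 3)/1200 = 0.0883; e–m: (113 + 3)/1200 = 0.0967.
Expected DCO frequency = 0.0883 × 0.0967 ≈ 0.00854; observed = 3/1200 ≈ 0.00250.
Coefficient of coincidence = 0.00250/0.00854 ≈ 0.293.

0.293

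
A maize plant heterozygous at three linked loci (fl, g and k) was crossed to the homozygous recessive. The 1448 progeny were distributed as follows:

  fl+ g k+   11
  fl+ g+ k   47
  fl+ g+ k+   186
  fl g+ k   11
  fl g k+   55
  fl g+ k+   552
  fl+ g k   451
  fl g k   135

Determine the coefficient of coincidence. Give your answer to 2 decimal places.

0.75

The two most frequent reciprocal classes, fl g+ k+ and fl+ g k, are the parental types, so the F1 was fl g+ k+ / fl+ g k.
The two rarest classes, fl g+ k and fl+ g k+, are the double crossovers. Comparing them with the parentals, only the k allele has switched, so k is the middle locus and the order is g – k – fl.
g–k: (102 + 22)/1448 = 0.0856; k–fl: (321 + 22)/1448 = 0.2369.
Expected DCO frequency = 0.0856 × 0.2369 ≈ 0.02028; observed = 22/1448 ≈ 0.01519.
Coefficient of coincidence = 0.01519/0.02028 ≈ 0.75.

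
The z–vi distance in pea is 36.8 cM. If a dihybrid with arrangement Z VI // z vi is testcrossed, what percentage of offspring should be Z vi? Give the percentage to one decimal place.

18.4%

A map distance of 36.8 cM corresponds to a recombination frequency of 0.368.
The F1 is Z VI / z vi, so Z vi is a recombinant gamete class with expected frequency r/2 = 0.368/2 = 0.1840.
That is 0.1840 = 18.4% of the progeny.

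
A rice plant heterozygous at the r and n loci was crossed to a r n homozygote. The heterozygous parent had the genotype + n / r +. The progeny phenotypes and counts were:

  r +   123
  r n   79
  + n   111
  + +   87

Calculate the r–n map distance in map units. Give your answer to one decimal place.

The recombinant classes are + + and r n: 87 + 79 = 166.
Recombination frequency = 166/400 = 0.4150 ≈ 41.5%, i.e. 41.5 map units.

41.5 map units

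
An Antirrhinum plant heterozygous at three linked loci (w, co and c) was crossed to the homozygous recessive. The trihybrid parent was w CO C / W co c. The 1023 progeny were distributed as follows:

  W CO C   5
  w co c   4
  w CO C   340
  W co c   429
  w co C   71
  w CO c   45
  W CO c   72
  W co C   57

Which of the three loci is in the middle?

w

The two rarest classes, W CO C and w co c, are the double crossovers. Comparing them with the parentals, only the w allele has switched, so w is the middle locus and the order is co – w – c.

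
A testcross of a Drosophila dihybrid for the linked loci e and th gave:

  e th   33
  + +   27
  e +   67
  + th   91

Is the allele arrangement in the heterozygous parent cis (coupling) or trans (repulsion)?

The two most frequent classes are + th (91) and e + (67); these are the parental (non-recombinant) types.
So the F1 carried + th on one chromosome and e + on the other — the recessive alleles are on opposite chromosomes (trans / repulsion).

trans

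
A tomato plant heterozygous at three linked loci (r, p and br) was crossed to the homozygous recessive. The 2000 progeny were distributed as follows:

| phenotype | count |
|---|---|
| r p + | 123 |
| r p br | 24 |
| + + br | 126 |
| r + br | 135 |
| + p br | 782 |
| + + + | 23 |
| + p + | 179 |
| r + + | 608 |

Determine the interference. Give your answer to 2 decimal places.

The two most frequent reciprocal classes, r + + and + p br, are the parental types, so the F1 was r + + / + p br.
The two rarest classes, + + + and r p br, are the double crossovers. Comparing them with the parentals, only the r allele has switched, so r is the middle locus and the order is br – r – p.
br–r: (314 + 47)/2000 = 0.1805; r–p: (249 + 47)/2000 = 0.1480.
Expected DCO frequency = 0.1805 × 0.1480 ≈ 0.02671; observed = 47/2000 ≈ 0.02350.
Coefficient of coincidence = 0.02350/0.02671 ≈ 0.88; interference = 1 − 0.88 = 0.12.

0.12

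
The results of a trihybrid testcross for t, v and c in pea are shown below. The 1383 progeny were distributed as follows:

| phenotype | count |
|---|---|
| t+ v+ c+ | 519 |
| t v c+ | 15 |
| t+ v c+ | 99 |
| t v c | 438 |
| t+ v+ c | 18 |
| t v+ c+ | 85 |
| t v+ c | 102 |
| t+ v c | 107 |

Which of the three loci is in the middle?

The two most frequent reciprocal classes, t v c and t+ v+ c+, are the parental types, so the F1 was t v c / t+ v+ c+.
The two rarest classes, t v c+ and t+ v+ c, are the double crossovers. Comparing them with the parentals, only the c allele has switched, so c is the middle locus and the order is t – c – v.

c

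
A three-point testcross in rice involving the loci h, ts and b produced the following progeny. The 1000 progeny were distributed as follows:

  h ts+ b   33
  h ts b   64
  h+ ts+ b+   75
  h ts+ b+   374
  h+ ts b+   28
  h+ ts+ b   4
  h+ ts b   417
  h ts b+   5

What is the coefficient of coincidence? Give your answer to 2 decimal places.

The two most frequent reciprocal classes, h+ ts b and h ts+ b+, are the parental types, so the F1 was h+ ts b / h ts+ b+.
The two rarest classes, h+ ts+ b and h ts b+, are the double crossovers. Comparing them with the parentals, only the ts allele has switched, so ts is the middle locus and the order is b – ts – h.
b–ts: (61 + 9)/1000 = 0.0700; ts–h: (139 + 9)/1000 = 0.1480.
Expected DCO frequency = 0.0700 × 0.1480 ≈ 0.01036; observed = 9/1000 ≈ 0.00900.
Coefficient of coincidence = 0.00900/0.01036 ≈ 0.87.

0.87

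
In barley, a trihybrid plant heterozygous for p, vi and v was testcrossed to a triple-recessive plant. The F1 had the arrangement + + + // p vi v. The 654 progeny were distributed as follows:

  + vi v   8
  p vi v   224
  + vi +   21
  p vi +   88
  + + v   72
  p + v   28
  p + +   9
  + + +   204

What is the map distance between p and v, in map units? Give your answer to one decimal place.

27.1 map units

The two rarest classes, p + + and + vi v, are the double crossovers. Comparing them with the parentals, only the p allele has switched, so p is the middle locus and the order is vi – p – v.
Crossovers in the p–v interval produce the single-crossover classes + + v and p vi + (72 + 88 = 160) plus the double crossovers (17).
RF(p–v) = (160 + 17) / 654 = 177/654 = 0.2706 → 27.1 map units.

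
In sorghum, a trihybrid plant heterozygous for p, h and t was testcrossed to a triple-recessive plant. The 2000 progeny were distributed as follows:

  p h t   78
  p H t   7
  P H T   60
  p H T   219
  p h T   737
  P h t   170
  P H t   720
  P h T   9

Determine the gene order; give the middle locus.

p

The two most frequent reciprocal classes, p h T and P H t, are the parental types, so the F1 was p h T / P H t.
The two rarest classes, P h T and p H t, are the double crossovers. Comparing them with the parentals, only the p allele has switched, so p is the middle locus and the order is t – p – h.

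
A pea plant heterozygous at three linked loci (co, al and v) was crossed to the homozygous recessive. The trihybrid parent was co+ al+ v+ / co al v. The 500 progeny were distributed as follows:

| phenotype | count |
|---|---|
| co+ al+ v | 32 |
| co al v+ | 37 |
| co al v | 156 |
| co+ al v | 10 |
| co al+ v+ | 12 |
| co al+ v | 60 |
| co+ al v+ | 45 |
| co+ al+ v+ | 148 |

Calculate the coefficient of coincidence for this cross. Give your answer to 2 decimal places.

The two rarest classes, co al+ v+ and co+ al v, are the double crossovers. Comparing them with the parentals, only the co allele has switched, so co is the middle locus and the order is v – co – al.
v–co: (69 + 22)/500 = 0.1820; co–al: (105 + 22)/500 = 0.2540.
Expected DCO frequency = 0.1820 × 0.2540 ≈ 0.04623; observed = 22/500 ≈ 0.04400.
Coefficient of coincidence = 0.04400/0.04623 ≈ 0.95.

0.95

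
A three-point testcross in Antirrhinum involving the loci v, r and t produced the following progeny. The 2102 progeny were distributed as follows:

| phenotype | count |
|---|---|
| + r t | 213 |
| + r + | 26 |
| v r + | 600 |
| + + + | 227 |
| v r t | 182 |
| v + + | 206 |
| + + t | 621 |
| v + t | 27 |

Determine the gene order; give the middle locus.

The two most frequent reciprocal classes, v r + and + + t, are the parental types, so the F1 was v r + / + + t.
The two rarest classes, + r + and v + t, are the double crossovers. Comparing them with the parentals, only the v allele has switched, so v is the middle locus and the order is r – v – t.

v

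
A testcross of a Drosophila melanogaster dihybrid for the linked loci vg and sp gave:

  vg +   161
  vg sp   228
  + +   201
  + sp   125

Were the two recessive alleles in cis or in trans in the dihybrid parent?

cis

The two most frequent classes are + + (201) and vg sp (228); these are the parental (non-recombinant) types.
So the F1 carried + + on one chromosome and vg sp on the other — the recessive alleles are on the same chromosome (cis / coupling).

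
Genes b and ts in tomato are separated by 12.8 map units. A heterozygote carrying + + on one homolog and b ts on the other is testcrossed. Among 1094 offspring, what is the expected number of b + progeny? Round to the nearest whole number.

70

A map distance of 12.8 map units corresponds to a recombination frequency of 0.128.
The F1 is + + / b ts, so b + is a recombinant gamete class with expected frequency r/2 = 0.128/2 = 0.0640.
Expected number = 0.0640 × 1094 = 70.02 ≈ 70.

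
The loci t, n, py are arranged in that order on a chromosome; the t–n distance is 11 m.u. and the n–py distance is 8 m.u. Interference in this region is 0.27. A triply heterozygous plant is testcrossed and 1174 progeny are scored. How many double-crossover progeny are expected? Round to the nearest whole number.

Map distances give recombination frequencies of 0.110 and 0.080 for the two intervals.
With interference 0.27 (so coincidence = 0.73), expected double-crossover frequency = 0.110 × 0.080 × 0.73 = 0.00642.
Expected number = 0.00642 × 1174 = 7.54 ≈ 8.

8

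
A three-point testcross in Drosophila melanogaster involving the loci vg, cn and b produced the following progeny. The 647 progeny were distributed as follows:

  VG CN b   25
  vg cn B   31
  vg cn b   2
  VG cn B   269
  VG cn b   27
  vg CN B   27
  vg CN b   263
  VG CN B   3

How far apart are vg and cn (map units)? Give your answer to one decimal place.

9.4 map units

The two most frequent reciprocal classes, vg CN b and VG cn B, are the parental types, so the F1 was vg CN b / VG cn B.
The two rarest classes, vg cn b and VG CN B, are the double crossovers. Comparing them with the parentals, only the cn allele has switched, so cn is the middle locus and the order is b – cn – vg.
Crossovers in the cn–vg interval produce the single-crossover classes VG CN b and vg cn B (25 + 31 = 56) plus the double crossovers (5).
RF(cn–vg) = (56 + 5) / 647 = 61/647 = 0.0943 → 9.4 map units.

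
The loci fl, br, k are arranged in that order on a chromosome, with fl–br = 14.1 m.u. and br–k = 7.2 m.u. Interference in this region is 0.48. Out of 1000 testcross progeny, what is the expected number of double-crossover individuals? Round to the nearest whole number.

5

Map distances give recombination frequencies of 0.141 and 0.072 for the two intervals.
With interference 0.48 (so coincidence = 0.52), expected double-crossover frequency = 0.141 × 0.072 × 0.52 = 0.00528.
Expected number = 0.00528 × 1000 = 5.28 ≈ 5.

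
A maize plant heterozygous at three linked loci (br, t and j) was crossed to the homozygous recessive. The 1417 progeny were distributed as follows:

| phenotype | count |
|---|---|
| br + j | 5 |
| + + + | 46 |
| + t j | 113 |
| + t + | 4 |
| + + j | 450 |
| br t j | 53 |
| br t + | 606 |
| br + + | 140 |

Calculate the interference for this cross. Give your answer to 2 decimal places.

0.55

The two most frequent reciprocal classes, + + j and br t +, are the parental types, so the F1 was + + j / br t +.
The two rarest classes, br + j and + t +, are the double crossovers. Comparing them with the parentals, only the br allele has switched, so br is the middle locus and the order is t – br – j.
t–br: (253 + 9)/1417 = 0.1849; br–j: (99 + 9)/1417 = 0.0762.
Expected DCO frequency = 0.1849 × 0.0762 ≈ 0.01409; observed = 9/1417 ≈ 0.00635.
Coefficient of coincidence = 0.00635/0.01409 ≈ 0.45; interference = 1 − 0.45 = 0.55.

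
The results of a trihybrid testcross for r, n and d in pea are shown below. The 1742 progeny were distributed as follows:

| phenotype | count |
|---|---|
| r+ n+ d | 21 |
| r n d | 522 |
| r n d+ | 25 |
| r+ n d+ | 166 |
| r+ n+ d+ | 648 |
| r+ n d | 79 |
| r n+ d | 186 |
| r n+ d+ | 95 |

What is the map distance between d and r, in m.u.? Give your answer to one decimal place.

12.6 m.u.

The two most frequent reciprocal classes, r n d and r+ n+ d+, are the parental types, so the F1 was r n d / r+ n+ d+.
The two rarest classes, r n d+ and r+ n+ d, are the double crossovers. Comparing them with the parentals, only the d allele has switched, so d is the middle locus and the order is n – d – r.
Crossovers in the d–r interval produce the single-crossover classes r+ n d and r n+ d+ (79 + 95 = 174) plus the double crossovers (46).
RF(d–r) = (174 + 46) / 1742 = 220/1742 = 0.1263 → 12.6 m.u.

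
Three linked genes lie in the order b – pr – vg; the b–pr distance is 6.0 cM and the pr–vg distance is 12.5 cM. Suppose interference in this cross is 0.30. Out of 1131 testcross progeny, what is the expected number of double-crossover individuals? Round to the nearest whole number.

6

Map distances give recombination frequencies of 0.060 and 0.125 for the two intervals.
With interference 0.30 (so coincidence = 0.70), expected double-crossover frequency = 0.060 × 0.125 × 0.70 = 0.00525.
Expected number = 0.00525 × 1131 = 5.94 ≈ 6.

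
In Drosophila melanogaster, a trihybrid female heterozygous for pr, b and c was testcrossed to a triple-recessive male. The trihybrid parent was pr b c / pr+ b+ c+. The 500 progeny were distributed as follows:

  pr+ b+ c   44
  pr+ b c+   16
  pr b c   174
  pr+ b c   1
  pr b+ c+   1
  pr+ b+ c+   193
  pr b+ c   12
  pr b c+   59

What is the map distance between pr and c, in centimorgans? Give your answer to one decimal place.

The two rarest classes, pr+ b c and pr b+ c+, are the double crossovers. Comparing them with the parentals, only the pr allele has switched, so pr is the middle locus and the order is b – pr – c.
Crossovers in the pr–c interval produce the single-crossover classes pr b c+ and pr+ b+ c (59 + 44 = 103) plus the double crossovers (2).
RF(pr–c) = (103 + 2) / 500 = 105/500 = 0.2100 → 21.0 centimorgans.

21.0 centimorgans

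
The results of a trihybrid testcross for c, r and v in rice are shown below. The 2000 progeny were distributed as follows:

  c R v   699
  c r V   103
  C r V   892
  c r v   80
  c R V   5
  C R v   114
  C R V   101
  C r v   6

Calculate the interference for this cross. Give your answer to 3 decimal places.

The two most frequent reciprocal classes, C r V and c R v, are the parental types, so the F1 was C r V / c R v.
The two rarest classes, C r v and c R V, are the double crossovers. Comparing them with the parentals, only the v allele has switched, so v is the middle locus and the order is c – v – r.
c–v: (217 + 11)/2000 = 0.1140; v–r: (181 + 11)/2000 = 0.0960.
Expected DCO frequency = 0.1140 × 0.0960 ≈ 0.01094; observed = 11/2000 ≈ 0.00550.
Coefficient of coincidence = 0.00550/0.01094 ≈ 0.503; interference = 1 − 0.503 = 0.497.

0.497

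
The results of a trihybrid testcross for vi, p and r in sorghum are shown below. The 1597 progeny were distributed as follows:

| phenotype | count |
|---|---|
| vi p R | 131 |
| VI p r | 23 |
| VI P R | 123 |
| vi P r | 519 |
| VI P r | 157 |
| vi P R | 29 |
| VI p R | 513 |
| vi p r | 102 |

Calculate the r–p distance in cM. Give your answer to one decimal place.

17.3 cM

The two most frequent reciprocal classes, VI p R and vi P r, are the parental types, so the F1 was VI p R / vi P r.
The two rarest classes, VI p r and vi P R, are the double crossovers. Comparing them with the parentals, only the r allele has switched, so r is the middle locus and the order is vi – r – p.
Crossovers in the r–p interval produce the single-crossover classes VI P R and vi p r (123 + 102 = 225) plus the double crossovers (52).
RF(r–p) = (225 + 52) / 1597 = 277/1597 = 0.1735 → 17.3 cM.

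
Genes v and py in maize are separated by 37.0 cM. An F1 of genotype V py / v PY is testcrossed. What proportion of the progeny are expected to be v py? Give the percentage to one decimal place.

18.5%

A map distance of 37.0 cM corresponds to a recombination frequency of 0.370.
The F1 is V py / v PY, so v py is a recombinant gamete class with expected frequency r/2 = 0.370/2 = 0.1850.
That is 0.1850 = 18.5% of the progeny.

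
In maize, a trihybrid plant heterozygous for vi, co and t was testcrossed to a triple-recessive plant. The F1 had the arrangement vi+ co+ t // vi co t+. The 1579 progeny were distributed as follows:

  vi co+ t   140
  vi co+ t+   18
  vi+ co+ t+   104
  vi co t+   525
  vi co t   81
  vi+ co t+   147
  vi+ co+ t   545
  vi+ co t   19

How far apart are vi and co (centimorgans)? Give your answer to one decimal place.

20.5 centimorgans

The two rarest classes, vi+ co t and vi co+ t+, are the double crossovers. Comparing them with the parentals, only the co allele has switched, so co is the middle locus and the order is vi – co – t.
Crossovers in the vi–co interval produce the single-crossover classes vi co+ t and vi+ co t+ (140 + 147 = 287) plus the double crossovers (37).
RF(vi–co) = (287 + 37) / 1579 = 324/1579 = 0.2052 → 20.5 centimorgans.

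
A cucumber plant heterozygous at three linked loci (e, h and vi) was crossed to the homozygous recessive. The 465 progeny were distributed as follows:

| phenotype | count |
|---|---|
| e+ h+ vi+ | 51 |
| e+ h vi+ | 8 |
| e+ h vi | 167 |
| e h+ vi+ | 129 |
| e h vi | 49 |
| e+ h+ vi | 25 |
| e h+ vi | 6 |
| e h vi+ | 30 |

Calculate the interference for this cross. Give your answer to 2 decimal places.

The two most frequent reciprocal classes, e h+ vi+ and e+ h vi, are the parental types, so the F1 was e h+ vi+ / e+ h vi.
The two rarest classes, e h+ vi and e+ h vi+, are the double crossovers. Comparing them with the parentals, only the vi allele has switched, so vi is the middle locus and the order is e – vi – h.
e–vi: (100 + 14)/465 = 0.2452; vi–h: (55 + 14)/465 = 0.1484.
Expected DCO frequency = 0.2452 × 0.1484 ≈ 0.03639; observed = 14/465 ≈ 0.03011.
Coefficient of coincidence = 0.03011/0.03639 ≈ 0.83; interference = 1 − 0.83 = 0.17.

0.17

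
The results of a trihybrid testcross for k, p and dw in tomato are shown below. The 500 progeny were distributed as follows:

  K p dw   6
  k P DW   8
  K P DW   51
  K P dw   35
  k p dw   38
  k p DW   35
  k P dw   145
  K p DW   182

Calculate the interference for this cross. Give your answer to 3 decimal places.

0.191

The two most frequent reciprocal classes, k P dw and K p DW, are the parental types, so the F1 was k P dw / K p DW.
The two rarest classes, k P DW and K p dw, are the double crossovers. Comparing them with the parentals, only the dw allele has switched, so dw is the middle locus and the order is k – dw – p.
k–dw: (70 + 14)/500 = 0.1680; dw–p: (89 + 14)/500 = 0.2060.
Expected DCO frequency = 0.1680 × 0.2060 ≈ 0.03461; observed = 14/500 ≈ 0.02800.
Coefficient of coincidence = 0.02800/0.03461 ≈ 0.809; interference = 1 − 0.809 = 0.191.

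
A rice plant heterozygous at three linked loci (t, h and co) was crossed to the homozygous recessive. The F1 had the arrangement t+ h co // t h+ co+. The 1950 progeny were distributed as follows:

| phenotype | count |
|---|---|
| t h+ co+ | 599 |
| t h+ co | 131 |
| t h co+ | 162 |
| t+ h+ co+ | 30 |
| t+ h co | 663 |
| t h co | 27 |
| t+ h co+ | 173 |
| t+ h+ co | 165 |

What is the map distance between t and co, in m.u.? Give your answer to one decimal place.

The two rarest classes, t h co and t+ h+ co+, are the double crossovers. Comparing them with the parentals, only the t allele has switched, so t is the middle locus and the order is h – t – co.
Crossovers in the t–co interval produce the single-crossover classes t+ h co+ and t h+ co (173 + 131 = 304) plus the double crossovers (57).
RF(t–co) = (304 + 57) / 1950 = 361/1950 = 0.1851 → 18.5 m.u.

18.5 m.u.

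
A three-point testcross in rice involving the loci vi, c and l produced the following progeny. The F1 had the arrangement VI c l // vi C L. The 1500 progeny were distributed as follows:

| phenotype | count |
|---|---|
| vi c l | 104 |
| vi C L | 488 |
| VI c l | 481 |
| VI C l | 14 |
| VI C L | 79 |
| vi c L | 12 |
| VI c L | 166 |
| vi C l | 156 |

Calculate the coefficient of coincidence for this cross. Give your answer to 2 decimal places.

0.54

The two rarest classes, VI C l and vi c L, are the double crossovers. Comparing them with the parentals, only the c allele has switched, so c is the middle locus and the order is vi – c – l.
vi–c: (183 + 26)/1500 = 0.1393; c–l: (322 + 26)/1500 = 0.2320.
Expected DCO frequency = 0.1393 × 0.2320 ≈ 0.03232; observed = 26/1500 ≈ 0.01733.
Coefficient of coincidence = 0.01733/0.03232 ≈ 0.54.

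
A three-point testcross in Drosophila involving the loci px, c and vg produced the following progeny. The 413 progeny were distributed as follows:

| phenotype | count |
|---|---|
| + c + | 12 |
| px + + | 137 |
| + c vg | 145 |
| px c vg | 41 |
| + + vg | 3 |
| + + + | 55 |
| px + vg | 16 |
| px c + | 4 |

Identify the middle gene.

c

The two most frequent reciprocal classes, px + + and + c vg, are the parental types, so the F1 was px + + / + c vg.
The two rarest classes, px c + and + + vg, are the double crossovers. Comparing them with the parentals, only the c allele has switched, so c is the middle locus and the order is vg – c – px.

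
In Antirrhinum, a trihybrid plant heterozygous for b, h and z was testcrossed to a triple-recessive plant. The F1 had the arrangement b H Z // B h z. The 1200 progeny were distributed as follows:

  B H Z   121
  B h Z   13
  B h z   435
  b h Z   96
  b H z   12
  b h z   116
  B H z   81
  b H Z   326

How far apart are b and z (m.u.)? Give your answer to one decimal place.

The two rarest classes, b H z and B h Z, are the double crossovers. Comparing them with the parentals, only the z allele has switched, so z is the middle locus and the order is b – z – h.
Crossovers in the b–z interval produce the single-crossover classes B H Z and b h z (121 + 116 = 237) plus the double crossovers (25).
RF(b–z) = (237 + 25) / 1200 = 262/1200 = 0.2183 → 21.8 m.u.

21.8 m.u.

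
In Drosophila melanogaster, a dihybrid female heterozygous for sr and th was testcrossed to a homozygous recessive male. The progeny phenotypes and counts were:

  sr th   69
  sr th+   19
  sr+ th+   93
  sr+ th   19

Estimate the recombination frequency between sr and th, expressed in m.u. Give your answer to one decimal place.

The two most frequent classes, sr+ th+ (93) and sr th (69), are the parental types, so the F1 was sr+ th+ / sr th.
The recombinant classes are sr+ th and sr th+: 19 + 19 = 38.
Recombination frequency = 38/200 = 0.1900 ≈ 19.0%, i.e. 19.0 m.u.

19.0 m.u.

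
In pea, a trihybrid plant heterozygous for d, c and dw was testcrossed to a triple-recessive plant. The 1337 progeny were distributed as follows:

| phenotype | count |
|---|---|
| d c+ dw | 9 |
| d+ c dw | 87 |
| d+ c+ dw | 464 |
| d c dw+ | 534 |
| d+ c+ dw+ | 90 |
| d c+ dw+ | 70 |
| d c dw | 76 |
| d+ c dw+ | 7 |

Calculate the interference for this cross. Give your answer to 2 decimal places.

0.32

The two most frequent reciprocal classes, d+ c+ dw and d c dw+, are the parental types, so the F1 was d+ c+ dw / d c dw+.
The two rarest classes, d c+ dw and d+ c dw+, are the double crossovers. Comparing them with the parentals, only the d allele has switched, so d is the middle locus and the order is c – d – dw.
c–d: (157 + 16)/1337 = 0.1294; d–dw: (166 + 16)/1337 = 0.1361.
Expected DCO frequency = 0.1294 × 0.1361 ≈ 0.01761; observed = 16/1337 ≈ 0.01197.
Coefficient of coincidence = 0.01197/0.01761 ≈ 0.68; interference = 1 − 0.68 = 0.32.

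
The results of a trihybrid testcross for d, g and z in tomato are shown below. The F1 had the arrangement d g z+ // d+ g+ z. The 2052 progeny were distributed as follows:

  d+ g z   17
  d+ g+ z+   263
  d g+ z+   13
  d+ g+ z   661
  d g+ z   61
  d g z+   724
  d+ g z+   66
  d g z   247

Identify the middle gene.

g

The two rarest classes, d g+ z+ and d+ g z, are the double crossovers. Comparing them with the parentals, only the g allele has switched, so g is the middle locus and the order is z – g – d.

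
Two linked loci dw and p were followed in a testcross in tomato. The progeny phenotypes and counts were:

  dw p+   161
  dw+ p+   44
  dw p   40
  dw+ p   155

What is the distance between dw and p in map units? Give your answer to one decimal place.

21.0 map units

The two most frequent classes, dw+ p (155) and dw p+ (161), are the parental types, so the F1 was dw+ p / dw p+.
The recombinant classes are dw+ p+ and dw p: 44 + 40 = 84.
Recombination frequency = 84/400 = 0.2100 ≈ 21.0%, i.e. 21.0 map units.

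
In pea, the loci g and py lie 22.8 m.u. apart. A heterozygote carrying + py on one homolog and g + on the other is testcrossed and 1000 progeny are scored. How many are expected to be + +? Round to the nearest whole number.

A map distance of 22.8 m.u. corresponds to a recombination frequency of 0.228.
The F1 is + py / g +, so + + is a recombinant gamete class with expected frequency r/2 = 0.228/2 = 0.1140.
Expected number = 0.1140 × 1000 = 114.00 ≈ 114.

114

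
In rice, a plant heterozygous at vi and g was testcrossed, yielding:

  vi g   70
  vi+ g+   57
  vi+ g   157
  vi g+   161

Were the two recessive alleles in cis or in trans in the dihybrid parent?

The two most frequent classes are vi+ g (157) and vi g+ (161); these are the parental (non-recombinant) types.
So the F1 carried vi+ g on one chromosome and vi g+ on the other — the recessive alleles are on opposite chromosomes (trans / repulsion).

trans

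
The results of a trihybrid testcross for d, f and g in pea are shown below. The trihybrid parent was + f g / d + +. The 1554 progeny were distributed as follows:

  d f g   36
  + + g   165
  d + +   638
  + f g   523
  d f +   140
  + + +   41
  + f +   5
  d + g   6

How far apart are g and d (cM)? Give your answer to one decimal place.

5.7 cM

The two rarest classes, + f + and d + g, are the double crossovers. Comparing them with the parentals, only the g allele has switched, so g is the middle locus and the order is f – g – d.
Crossovers in the g–d interval produce the single-crossover classes d f g and + + + (36 + 41 = 77) plus the double crossovers (11).
RF(g–d) = (77 + 11) / 1554 = 88/1554 = 0.0566 → 5.7 cM.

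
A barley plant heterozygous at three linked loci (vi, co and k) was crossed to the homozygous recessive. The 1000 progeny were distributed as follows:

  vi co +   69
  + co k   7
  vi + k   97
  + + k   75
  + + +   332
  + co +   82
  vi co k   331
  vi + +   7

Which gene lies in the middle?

vi

The two most frequent reciprocal classes, vi co k and + + +, are the parental types, so the F1 was vi co k / + + +.
The two rarest classes, + co k and vi + +, are the double crossovers. Comparing them with the parentals, only the vi allele has switched, so vi is the middle locus and the order is k – vi – co.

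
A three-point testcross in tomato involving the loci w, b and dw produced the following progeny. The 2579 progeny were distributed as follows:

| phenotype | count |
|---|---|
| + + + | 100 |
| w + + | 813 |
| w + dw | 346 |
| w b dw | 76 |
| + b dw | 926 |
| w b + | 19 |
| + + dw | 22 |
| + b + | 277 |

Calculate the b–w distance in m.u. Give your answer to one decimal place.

8.4 m.u.

The two most frequent reciprocal classes, w + + and + b dw, are the parental types, so the F1 was w + + / + b dw.
The two rarest classes, w b + and + + dw, are the double crossovers. Comparing them with the parentals, only the b allele has switched, so b is the middle locus and the order is w – b – dw.
Crossovers in the w–b interval produce the single-crossover classes + + + and w b dw (100 + 76 = 176) plus the double crossovers (41).
RF(w–b) = (176 + 41) / 2579 = 217/2579 = 0.0841 → 8.4 m.u.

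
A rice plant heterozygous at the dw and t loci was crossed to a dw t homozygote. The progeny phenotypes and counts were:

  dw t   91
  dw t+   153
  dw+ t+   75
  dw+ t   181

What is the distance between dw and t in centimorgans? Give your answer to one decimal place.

33.2 centimorgans

The two most frequent classes, dw+ t (181) and dw t+ (153), are the parental types, so the F1 was dw+ t / dw t+.
The recombinant classes are dw+ t+ and dw t: 75 + 91 = 166.
Recombination frequency = 166/500 = 0.3320 ≈ 33.2%, i.e. 33.2 centimorgans.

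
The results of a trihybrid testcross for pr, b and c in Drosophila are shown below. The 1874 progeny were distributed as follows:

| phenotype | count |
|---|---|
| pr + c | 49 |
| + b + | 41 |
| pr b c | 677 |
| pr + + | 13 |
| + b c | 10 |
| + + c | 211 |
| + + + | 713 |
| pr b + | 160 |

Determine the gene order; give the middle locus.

The two most frequent reciprocal classes, pr b c and + + +, are the parental types, so the F1 was pr b c / + + +.
The two rarest classes, + b c and pr + +, are the double crossovers. Comparing them with the parentals, only the pr allele has switched, so pr is the middle locus and the order is c – pr – b.

pr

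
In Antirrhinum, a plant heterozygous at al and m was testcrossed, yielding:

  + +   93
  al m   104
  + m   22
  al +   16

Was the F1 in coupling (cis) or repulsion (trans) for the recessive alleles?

cis

The two most frequent classes are + + (93) and al m (104); these are the parental (non-recombinant) types.
So the F1 carried + + on one chromosome and al m on the other — the recessive alleles are on the same chromosome (cis / coupling).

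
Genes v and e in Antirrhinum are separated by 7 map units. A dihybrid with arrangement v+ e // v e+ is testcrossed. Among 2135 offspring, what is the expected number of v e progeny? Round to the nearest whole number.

75

A map distance of 7 map units corresponds to a recombination frequency of 0.070.
The F1 is v+ e / v e+, so v e is a recombinant gamete class with expected frequency r/2 = 0.070/2 = 0.0350.
Expected number = 0.0350 × 2135 = 74.73 ≈ 75.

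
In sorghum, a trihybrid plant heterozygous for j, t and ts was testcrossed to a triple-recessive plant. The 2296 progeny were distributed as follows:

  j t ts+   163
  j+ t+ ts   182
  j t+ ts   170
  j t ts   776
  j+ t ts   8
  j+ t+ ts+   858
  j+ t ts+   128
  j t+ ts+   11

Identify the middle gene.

The two most frequent reciprocal classes, j t ts and j+ t+ ts+, are the parental types, so the F1 was j t ts / j+ t+ ts+.
The two rarest classes, j+ t ts and j t+ ts+, are the double crossovers. Comparing them with the parentals, only the j allele has switched, so j is the middle locus and the order is t – j – ts.

j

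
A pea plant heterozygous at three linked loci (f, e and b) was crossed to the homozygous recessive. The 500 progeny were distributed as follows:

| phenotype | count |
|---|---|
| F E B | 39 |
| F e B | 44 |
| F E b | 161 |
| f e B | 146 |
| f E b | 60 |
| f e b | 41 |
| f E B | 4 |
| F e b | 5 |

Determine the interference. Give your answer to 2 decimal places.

0.55

The two most frequent reciprocal classes, F E b and f e B, are the parental types, so the F1 was F E b / f e B.
The two rarest classes, F e b and f E B, are the double crossovers. Comparing them with the parentals, only the e allele has switched, so e is the middle locus and the order is f – e – b.
f–e: (104 + 9)/500 = 0.2260; e–b: (80 + 9)/500 = 0.1780.
Expected DCO frequency = 0.2260 × 0.1780 ≈ 0.04023; observed = 9/500 ≈ 0.01800.
Coefficient of coincidence = 0.01800/0.04023 ≈ 0.45; interference = 1 − 0.45 = 0.55.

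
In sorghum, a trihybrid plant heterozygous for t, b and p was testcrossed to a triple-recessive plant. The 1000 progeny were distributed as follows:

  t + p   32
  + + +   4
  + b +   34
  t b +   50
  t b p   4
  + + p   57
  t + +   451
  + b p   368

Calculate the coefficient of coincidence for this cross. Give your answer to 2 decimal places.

The two most frequent reciprocal classes, + b p and t + +, are the parental types, so the F1 was + b p / t + +.
The two rarest classes, t b p and + + +, are the double crossovers. Comparing them with the parentals, only the t allele has switched, so t is the middle locus and the order is b – t – p.
b–t: (107 + 8)/1000 = 0.1150; t–p: (66 + 8)/1000 = 0.0740.
Expected DCO frequency = 0.1150 × 0.0740 ≈ 0.00851; observed = 8/1000 ≈ 0.00800.
Coefficient of coincidence = 0.00800/0.00851 ≈ 0.94.

0.94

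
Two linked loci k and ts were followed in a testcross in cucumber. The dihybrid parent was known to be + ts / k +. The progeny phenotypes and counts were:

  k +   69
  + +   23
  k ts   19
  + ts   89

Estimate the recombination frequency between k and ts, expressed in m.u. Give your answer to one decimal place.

21.0 m.u.

The recombinant classes are + + and k ts: 23 + 19 = 42.
Recombination frequency = 42/200 = 0.2100 ≈ 21.0%, i.e. 21.0 m.u.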